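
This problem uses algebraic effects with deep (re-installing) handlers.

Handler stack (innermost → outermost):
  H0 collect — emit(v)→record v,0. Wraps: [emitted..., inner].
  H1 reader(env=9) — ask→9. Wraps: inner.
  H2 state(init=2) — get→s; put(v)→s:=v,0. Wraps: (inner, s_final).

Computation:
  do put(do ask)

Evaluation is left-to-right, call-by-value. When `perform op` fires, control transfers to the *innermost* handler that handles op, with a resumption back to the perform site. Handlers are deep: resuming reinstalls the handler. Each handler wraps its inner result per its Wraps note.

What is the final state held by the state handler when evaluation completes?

Answer: 9

Step-by-step:
ask @ H1 ⇒ 9
put(9) @ H2 ⇒ s:=9
H0 returns [0]
H1 returns [0]
H2 returns ([0], 9)
= ([0], 9)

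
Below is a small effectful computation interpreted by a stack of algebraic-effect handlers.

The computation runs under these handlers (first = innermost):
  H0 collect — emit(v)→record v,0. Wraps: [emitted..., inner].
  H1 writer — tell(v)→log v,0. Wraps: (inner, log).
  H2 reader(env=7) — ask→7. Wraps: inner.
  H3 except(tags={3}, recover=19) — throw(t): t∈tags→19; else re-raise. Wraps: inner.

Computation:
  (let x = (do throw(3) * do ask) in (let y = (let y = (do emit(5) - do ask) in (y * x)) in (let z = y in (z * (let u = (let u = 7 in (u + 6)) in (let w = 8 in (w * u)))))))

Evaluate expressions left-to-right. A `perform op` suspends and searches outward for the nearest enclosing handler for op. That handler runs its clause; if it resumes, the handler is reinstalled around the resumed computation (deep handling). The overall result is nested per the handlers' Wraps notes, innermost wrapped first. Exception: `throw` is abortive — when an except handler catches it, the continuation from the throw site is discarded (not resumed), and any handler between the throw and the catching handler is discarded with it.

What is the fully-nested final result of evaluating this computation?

Answer: 19

Step-by-step:
throw(3) @ H3 caught ⇒ 19
= 19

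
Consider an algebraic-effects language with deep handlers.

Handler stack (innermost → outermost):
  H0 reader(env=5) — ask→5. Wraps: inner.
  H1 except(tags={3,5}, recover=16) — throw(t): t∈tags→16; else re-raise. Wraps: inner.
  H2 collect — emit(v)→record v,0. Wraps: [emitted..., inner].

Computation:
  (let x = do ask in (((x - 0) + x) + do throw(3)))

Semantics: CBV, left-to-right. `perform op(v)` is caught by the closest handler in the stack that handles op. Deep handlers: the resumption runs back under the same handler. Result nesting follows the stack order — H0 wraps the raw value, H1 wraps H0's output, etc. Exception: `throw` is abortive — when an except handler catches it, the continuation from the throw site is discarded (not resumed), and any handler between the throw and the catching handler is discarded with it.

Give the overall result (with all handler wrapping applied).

Step-by-step:
ask @ H0 ⇒ 5
throw(3) @ H1 caught ⇒ 16
H2 returns [16]
= [16]

Answer: [16]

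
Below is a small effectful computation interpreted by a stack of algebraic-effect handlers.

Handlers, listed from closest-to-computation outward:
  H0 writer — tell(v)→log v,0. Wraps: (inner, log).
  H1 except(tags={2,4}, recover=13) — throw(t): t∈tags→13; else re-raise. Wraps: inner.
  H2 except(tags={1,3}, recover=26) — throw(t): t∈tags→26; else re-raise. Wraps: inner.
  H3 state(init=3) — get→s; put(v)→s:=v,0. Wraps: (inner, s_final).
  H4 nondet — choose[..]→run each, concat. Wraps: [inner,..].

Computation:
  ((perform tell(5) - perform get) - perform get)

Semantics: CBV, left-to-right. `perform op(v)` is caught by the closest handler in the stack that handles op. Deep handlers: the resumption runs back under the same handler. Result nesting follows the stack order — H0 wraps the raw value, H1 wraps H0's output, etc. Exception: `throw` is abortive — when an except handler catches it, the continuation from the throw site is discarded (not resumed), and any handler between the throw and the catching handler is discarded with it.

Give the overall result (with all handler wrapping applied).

Answer: [((-6, (5)), 3)]

Evaluation trace:
tell(5) @ H0 ⇒ log+=5
get @ H3 ⇒ 3
get @ H3 ⇒ 3
H0 returns (-6, (5))
H1 returns (-6, (5))
H2 returns (-6, (5))
H3 returns ((-6, (5)), 3)
H4 returns [((-6, (5)), 3)]
= [((-6, (5)), 3)]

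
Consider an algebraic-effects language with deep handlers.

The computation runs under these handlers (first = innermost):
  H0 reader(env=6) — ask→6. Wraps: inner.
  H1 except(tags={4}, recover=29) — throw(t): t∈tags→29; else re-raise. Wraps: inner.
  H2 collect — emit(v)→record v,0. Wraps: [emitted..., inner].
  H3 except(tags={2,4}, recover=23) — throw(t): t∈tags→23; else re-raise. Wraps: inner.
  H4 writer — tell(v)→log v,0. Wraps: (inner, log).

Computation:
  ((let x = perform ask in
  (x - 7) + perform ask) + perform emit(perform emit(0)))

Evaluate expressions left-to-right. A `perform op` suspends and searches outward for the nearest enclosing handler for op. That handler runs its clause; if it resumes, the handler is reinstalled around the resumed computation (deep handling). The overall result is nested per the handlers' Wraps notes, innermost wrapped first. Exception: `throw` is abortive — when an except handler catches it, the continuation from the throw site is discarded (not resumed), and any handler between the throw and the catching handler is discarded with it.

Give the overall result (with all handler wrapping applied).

Working:
ask @ H0 ⇒ 6
ask @ H0 ⇒ 6
emit(0) @ H2 ⇒ out+=0
emit(0) @ H2 ⇒ out+=0
H0 returns 5
H1 returns 5
H2 returns [0, 0, 5]
H3 returns [0, 0, 5]
H4 returns ([0, 0, 5], ())
= ([0, 0, 5], ())

Answer: ([0, 0, 5], ())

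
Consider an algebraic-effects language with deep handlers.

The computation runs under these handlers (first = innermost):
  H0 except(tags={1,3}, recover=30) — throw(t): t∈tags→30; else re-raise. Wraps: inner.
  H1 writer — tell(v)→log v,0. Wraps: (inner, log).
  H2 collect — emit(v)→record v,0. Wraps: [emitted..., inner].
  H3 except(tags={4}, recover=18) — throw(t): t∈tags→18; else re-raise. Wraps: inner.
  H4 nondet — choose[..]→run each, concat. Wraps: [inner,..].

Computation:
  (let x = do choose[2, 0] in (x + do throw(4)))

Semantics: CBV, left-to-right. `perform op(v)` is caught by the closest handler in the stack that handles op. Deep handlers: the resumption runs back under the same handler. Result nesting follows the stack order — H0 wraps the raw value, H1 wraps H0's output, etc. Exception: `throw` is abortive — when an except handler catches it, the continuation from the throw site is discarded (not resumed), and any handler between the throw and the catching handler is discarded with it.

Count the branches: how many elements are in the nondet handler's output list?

Step-by-step:
choose[2, 0] @ H4
  branch[0] choose=2:
    throw(4) @ H0 re-raised
    throw(4) @ H3 caught ⇒ 18
    H4 returns [18]
  branch[1] choose=0:
    throw(4) @ H0 re-raised
    throw(4) @ H3 caught ⇒ 18
    H4 returns [18]
= [18, 18]

Answer: 2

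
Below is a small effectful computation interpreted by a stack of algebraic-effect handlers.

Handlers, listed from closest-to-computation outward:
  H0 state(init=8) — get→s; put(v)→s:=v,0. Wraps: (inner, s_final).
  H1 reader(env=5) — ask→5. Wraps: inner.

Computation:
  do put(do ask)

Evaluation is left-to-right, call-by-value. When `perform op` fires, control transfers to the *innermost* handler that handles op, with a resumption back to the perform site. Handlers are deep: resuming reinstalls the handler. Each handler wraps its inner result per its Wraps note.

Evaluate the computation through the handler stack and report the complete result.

Answer: (0, 5)

Evaluation trace:
ask @ H1 ⇒ 5
put(5) @ H0 ⇒ s:=5
H0 returns (0, 5)
H1 returns (0, 5)
= (0, 5)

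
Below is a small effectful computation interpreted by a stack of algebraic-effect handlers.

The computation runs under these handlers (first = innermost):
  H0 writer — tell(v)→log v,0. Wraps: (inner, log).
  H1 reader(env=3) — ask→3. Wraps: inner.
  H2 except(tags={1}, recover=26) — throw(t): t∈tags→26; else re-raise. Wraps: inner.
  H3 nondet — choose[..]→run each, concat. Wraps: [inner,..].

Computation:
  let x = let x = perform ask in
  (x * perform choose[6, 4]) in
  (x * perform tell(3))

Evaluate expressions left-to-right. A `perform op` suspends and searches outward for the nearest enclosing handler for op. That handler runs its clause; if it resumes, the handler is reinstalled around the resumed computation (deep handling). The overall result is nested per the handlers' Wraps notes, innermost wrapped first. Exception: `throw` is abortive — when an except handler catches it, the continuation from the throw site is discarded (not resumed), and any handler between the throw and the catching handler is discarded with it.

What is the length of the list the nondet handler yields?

Step-by-step:
ask @ H1 ⇒ 3
choose[6, 4] @ H3
  branch[0] choose=6:
    tell(3) @ H0 ⇒ log+=3
    H0 returns (0, (3))
    H1 returns (0, (3))
    H2 returns (0, (3))
    H3 returns [(0, (3))]
  branch[1] choose=4:
    tell(3) @ H0 ⇒ log+=3
    H0 returns (0, (3))
    H1 returns (0, (3))
    H2 returns (0, (3))
    H3 returns [(0, (3))]
= [(0, (3)), (0, (3))]

Answer: 2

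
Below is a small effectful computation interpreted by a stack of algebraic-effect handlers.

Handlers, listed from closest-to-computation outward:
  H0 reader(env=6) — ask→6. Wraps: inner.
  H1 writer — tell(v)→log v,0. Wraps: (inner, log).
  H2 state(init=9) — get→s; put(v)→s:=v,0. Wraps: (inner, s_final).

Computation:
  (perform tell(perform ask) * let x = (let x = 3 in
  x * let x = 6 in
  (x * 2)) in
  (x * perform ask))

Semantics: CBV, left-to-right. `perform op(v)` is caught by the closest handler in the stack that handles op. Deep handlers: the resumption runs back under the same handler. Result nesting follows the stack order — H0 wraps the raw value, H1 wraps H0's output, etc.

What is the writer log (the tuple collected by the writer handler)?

Evaluation trace:
ask @ H0 ⇒ 6
tell(6) @ H1 ⇒ log+=6
ask @ H0 ⇒ 6
H0 returns 0
H1 returns (0, (6))
H2 returns ((0, (6)), 9)
= ((0, (6)), 9)

Answer: (6)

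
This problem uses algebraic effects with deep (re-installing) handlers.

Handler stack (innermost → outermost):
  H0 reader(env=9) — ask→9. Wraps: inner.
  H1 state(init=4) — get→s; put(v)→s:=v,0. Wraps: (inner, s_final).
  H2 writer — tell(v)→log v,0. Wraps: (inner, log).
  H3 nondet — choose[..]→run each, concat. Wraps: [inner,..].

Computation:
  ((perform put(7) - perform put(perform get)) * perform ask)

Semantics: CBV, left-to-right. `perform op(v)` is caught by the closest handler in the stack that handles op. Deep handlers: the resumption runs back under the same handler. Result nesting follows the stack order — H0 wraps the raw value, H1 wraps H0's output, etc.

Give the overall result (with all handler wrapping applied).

Evaluation trace:
put(7) @ H1 ⇒ s:=7
get @ H1 ⇒ 7
put(7) @ H1 ⇒ s:=7
ask @ H0 ⇒ 9
H0 returns 0
H1 returns (0, 7)
H2 returns ((0, 7), ())
H3 returns [((0, 7), ())]
= [((0, 7), ())]

Answer: [((0, 7), ())]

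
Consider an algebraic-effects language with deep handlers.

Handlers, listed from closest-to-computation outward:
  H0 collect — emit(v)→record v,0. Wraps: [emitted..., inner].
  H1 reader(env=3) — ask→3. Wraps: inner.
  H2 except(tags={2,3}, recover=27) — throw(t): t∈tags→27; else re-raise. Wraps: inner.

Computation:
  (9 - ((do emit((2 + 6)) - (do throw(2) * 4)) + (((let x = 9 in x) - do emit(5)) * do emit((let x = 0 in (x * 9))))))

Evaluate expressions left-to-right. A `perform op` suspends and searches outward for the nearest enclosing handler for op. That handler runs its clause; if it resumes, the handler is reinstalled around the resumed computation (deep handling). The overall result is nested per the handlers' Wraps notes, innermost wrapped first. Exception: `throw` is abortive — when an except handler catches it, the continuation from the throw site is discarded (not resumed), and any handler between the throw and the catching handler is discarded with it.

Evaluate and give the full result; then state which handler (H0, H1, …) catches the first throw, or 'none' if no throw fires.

Answer: 27 ; first throw caught by: H2

Working:
emit(8) @ H0 ⇒ out+=8
throw(2) @ H2 caught ⇒ 27
= 27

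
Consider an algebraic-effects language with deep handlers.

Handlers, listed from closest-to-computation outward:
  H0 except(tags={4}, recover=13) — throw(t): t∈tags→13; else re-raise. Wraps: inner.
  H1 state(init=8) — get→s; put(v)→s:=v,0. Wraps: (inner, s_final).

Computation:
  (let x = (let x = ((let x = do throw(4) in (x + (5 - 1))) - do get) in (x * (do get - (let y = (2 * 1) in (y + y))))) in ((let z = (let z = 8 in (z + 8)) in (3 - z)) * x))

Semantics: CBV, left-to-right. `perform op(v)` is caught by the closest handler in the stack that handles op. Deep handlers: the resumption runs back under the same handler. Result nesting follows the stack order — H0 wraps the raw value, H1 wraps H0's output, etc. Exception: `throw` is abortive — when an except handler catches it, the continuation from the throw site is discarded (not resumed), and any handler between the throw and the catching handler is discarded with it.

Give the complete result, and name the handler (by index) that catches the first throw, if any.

Working:
throw(4) @ H0 caught ⇒ 13
H1 returns (13, 8)
= (13, 8)

Answer: (13, 8) ; first throw caught by: H0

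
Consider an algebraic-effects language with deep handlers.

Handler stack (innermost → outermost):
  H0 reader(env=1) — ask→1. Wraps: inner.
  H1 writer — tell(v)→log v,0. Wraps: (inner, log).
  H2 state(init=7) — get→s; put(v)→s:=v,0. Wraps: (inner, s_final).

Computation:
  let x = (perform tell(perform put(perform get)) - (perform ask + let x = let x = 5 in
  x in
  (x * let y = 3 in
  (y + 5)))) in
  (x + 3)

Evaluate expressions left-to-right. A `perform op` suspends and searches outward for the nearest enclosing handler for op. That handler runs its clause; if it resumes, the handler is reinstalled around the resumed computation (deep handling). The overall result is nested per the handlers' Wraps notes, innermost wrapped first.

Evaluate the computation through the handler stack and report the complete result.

Answer: ((-38, (0)), 7)

Step-by-step:
get @ H2 ⇒ 7
put(7) @ H2 ⇒ s:=7
tell(0) @ H1 ⇒ log+=0
ask @ H0 ⇒ 1
H0 returns -38
H1 returns (-38, (0))
H2 returns ((-38, (0)), 7)
= ((-38, (0)), 7)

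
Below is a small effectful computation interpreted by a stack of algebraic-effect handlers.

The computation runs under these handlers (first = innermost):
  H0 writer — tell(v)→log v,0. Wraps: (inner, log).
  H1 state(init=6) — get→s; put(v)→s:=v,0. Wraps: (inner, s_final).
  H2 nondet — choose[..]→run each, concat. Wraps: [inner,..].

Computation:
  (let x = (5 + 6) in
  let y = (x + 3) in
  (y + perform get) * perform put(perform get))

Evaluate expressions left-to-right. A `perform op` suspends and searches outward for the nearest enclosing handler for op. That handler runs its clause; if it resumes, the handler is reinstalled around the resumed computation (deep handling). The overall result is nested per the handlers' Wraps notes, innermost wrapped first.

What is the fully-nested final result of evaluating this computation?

Step-by-step:
get @ H1 ⇒ 6
get @ H1 ⇒ 6
put(6) @ H1 ⇒ s:=6
H0 returns (0, ())
H1 returns ((0, ()), 6)
H2 returns [((0, ()), 6)]
= [((0, ()), 6)]

Answer: [((0, ()), 6)]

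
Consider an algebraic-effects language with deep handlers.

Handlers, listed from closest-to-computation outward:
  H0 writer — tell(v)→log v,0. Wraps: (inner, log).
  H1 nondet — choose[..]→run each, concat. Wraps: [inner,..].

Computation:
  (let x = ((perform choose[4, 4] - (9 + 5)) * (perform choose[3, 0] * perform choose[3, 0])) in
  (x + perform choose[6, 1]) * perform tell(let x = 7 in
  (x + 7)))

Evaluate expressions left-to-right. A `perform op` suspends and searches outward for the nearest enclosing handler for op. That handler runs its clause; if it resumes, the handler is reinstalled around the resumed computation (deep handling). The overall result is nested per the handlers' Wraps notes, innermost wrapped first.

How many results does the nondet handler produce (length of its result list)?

Answer: 16

Working:
choose[4, 4] @ H1
  branch[0] choose=4:
    choose[3, 0] @ H1
      branch[0] choose=3:
        choose[3, 0] @ H1
          branch[0] choose=3:
            choose[6, 1] @ H1
              branch[0] choose=6:
                tell(14) @ H0 ⇒ log+=14
                H0 returns (0, (14))
                H1 returns [(0, (14))]
              branch[1] choose=1:
                tell(14) @ H0 ⇒ log+=14
                H0 returns (0, (14))
                H1 returns [(0, (14))]
          branch[1] choose=0:
            choose[6, 1] @ H1
              branch[0] choose=6:
                tell(14) @ H0 ⇒ log+=14
                H0 returns (0, (14))
                H1 returns [(0, (14))]
              branch[1] choose=1:
                tell(14) @ H0 ⇒ log+=14
                H0 returns (0, (14))
                H1 returns [(0, (14))]
      branch[1] choose=0:
        choose[3, 0] @ H1
          branch[0] choose=3:
            choose[6, 1] @ H1
              branch[0] choose=6:
                tell(14) @ H0 ⇒ log+=14
                H0 returns (0, (14))
                H1 returns [(0, (14))]
              branch[1] choose=1:
                tell(14) @ H0 ⇒ log+=14
                H0 returns (0, (14))
                H1 returns [(0, (14))]
          branch[1] choose=0:
            choose[6, 1] @ H1
              branch[0] choose=6:
                tell(14) @ H0 ⇒ log+=14
                H0 returns (0, (14))
                H1 returns [(0, (14))]
              branch[1] choose=1:
                tell(14) @ H0 ⇒ log+=14
                H0 returns (0, (14))
                H1 returns [(0, (14))]
  branch[1] choose=4:
    choose[3, 0] @ H1
      branch[0] choose=3:
        choose[3, 0] @ H1
          branch[0] choose=3:
            choose[6, 1] @ H1
              branch[0] choose=6:
                tell(14) @ H0 ⇒ log+=14
                H0 returns (0, (14))
                H1 returns [(0, (14))]
              branch[1] choose=1:
                tell(14) @ H0 ⇒ log+=14
                H0 returns (0, (14))
                H1 returns [(0, (14))]
          branch[1] choose=0:
            choose[6, 1] @ H1
              branch[0] choose=6:
                tell(14) @ H0 ⇒ log+=14
                H0 returns (0, (14))
                H1 returns [(0, (14))]
              branch[1] choose=1:
                tell(14) @ H0 ⇒ log+=14
                H0 returns (0, (14))
                H1 returns [(0, (14))]
      branch[1] choose=0:
        choose[3, 0] @ H1
          branch[0] choose=3:
            choose[6, 1] @ H1
              branch[0] choose=6:
                tell(14) @ H0 ⇒ log+=14
                H0 returns (0, (14))
                H1 returns [(0, (14))]
              branch[1] choose=1:
                tell(14) @ H0 ⇒ log+=14
                H0 returns (0, (14))
                H1 returns [(0, (14))]
          branch[1] choose=0:
            choose[6, 1] @ H1
              branch[0] choose=6:
                tell(14) @ H0 ⇒ log+=14
                H0 returns (0, (14))
                H1 returns [(0, (14))]
              branch[1] choose=1:
                tell(14) @ H0 ⇒ log+=14
                H0 returns (0, (14))
                H1 returns [(0, (14))]
= [(0, (14)), (0, (14)), (0, (14)), (0, (14)), (0, (14)), (0, (14)), (0, (14)), (0, (14)), (0, (14)), (0, (14)), (0, (14)), (0, (14)), (0, (14)), (0, (14)), (0, (14)), (0, (14))]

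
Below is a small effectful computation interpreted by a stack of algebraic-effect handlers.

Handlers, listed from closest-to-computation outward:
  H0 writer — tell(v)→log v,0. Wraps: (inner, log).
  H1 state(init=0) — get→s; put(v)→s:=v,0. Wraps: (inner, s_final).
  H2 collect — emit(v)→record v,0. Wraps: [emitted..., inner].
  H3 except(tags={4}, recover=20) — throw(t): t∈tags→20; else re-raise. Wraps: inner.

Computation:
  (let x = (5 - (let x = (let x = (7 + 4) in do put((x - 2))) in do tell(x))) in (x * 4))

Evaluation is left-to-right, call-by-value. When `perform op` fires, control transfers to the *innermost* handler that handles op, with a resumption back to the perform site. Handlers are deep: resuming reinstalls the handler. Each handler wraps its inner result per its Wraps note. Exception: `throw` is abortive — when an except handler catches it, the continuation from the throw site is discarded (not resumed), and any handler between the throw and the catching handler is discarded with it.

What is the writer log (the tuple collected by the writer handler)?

Working:
put(9) @ H1 ⇒ s:=9
tell(0) @ H0 ⇒ log+=0
H0 returns (20, (0))
H1 returns ((20, (0)), 9)
H2 returns [((20, (0)), 9)]
H3 returns [((20, (0)), 9)]
= [((20, (0)), 9)]

Answer: (0)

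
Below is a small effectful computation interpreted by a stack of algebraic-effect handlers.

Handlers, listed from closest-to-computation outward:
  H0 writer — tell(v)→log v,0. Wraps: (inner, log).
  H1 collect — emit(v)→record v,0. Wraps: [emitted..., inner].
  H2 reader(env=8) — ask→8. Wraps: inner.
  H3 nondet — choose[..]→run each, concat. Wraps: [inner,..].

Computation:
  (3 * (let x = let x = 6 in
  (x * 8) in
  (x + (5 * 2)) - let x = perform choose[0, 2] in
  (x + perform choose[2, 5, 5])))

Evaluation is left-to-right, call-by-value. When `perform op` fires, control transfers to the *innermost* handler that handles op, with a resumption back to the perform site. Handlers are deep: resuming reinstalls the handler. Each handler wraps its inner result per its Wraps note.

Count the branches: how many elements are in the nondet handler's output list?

Answer: 6

Step-by-step:
choose[0, 2] @ H3
  branch[0] choose=0:
    choose[2, 5, 5] @ H3
      branch[0] choose=2:
        H0 returns (168, ())
        H1 returns [(168, ())]
        H2 returns [(168, ())]
        H3 returns [[(168, ())]]
      branch[1] choose=5:
        H0 returns (159, ())
        H1 returns [(159, ())]
        H2 returns [(159, ())]
        H3 returns [[(159, ())]]
      branch[2] choose=5:
        H0 returns (159, ())
        H1 returns [(159, ())]
        H2 returns [(159, ())]
        H3 returns [[(159, ())]]
  branch[1] choose=2:
    choose[2, 5, 5] @ H3
      branch[0] choose=2:
        H0 returns (162, ())
        H1 returns [(162, ())]
        H2 returns [(162, ())]
        H3 returns [[(162, ())]]
      branch[1] choose=5:
        H0 returns (153, ())
        H1 returns [(153, ())]
        H2 returns [(153, ())]
        H3 returns [[(153, ())]]
      branch[2] choose=5:
        H0 returns (153, ())
        H1 returns [(153, ())]
        H2 returns [(153, ())]
        H3 returns [[(153, ())]]
= [[(168, ())], [(159, ())], [(159, ())], [(162, ())], [(153, ())], [(153, ())]]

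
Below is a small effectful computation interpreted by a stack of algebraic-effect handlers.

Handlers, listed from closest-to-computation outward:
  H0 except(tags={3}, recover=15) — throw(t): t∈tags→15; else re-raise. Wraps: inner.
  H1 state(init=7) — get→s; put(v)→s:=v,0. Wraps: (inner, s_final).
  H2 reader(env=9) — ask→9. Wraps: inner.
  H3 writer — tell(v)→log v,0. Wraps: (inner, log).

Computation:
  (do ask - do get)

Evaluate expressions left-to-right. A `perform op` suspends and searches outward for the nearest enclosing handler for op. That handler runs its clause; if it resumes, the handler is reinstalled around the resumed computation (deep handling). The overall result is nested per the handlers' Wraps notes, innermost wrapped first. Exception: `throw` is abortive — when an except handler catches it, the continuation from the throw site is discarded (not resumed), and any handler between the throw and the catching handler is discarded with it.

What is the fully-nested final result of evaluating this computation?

Answer: ((2, 7), ())

Evaluation trace:
ask @ H2 ⇒ 9
get @ H1 ⇒ 7
H0 returns 2
H1 returns (2, 7)
H2 returns (2, 7)
H3 returns ((2, 7), ())
= ((2, 7), ())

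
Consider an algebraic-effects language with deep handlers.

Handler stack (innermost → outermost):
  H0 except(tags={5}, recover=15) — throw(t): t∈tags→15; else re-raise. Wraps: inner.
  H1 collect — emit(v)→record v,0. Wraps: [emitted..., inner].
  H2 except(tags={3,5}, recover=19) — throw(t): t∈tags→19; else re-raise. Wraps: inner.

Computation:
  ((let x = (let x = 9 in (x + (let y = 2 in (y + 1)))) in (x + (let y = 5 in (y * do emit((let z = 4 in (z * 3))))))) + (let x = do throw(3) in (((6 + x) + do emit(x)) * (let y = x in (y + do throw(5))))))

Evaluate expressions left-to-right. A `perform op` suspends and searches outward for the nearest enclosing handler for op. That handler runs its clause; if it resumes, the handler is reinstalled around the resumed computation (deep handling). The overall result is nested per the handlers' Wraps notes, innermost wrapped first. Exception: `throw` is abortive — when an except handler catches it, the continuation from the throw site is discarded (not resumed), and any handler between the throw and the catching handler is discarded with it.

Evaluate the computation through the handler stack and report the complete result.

Working:
emit(12) @ H1 ⇒ out+=12
throw(3) @ H0 re-raised
throw(3) @ H2 caught ⇒ 19
= 19

Answer: 19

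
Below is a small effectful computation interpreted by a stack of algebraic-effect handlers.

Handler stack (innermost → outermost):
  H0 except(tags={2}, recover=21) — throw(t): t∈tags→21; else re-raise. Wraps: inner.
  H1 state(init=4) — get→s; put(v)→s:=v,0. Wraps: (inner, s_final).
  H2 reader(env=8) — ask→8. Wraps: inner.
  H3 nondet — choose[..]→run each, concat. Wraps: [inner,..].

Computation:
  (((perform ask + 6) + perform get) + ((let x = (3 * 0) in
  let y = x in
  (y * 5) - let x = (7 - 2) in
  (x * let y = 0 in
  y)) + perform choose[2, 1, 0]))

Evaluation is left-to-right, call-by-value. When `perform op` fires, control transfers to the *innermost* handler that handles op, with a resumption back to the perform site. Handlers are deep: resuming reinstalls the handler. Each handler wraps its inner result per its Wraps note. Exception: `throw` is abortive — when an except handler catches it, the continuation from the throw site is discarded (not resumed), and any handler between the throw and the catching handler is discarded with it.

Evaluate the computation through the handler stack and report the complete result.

Evaluation trace:
ask @ H2 ⇒ 8
get @ H1 ⇒ 4
choose[2, 1, 0] @ H3
  branch[0] choose=2:
    H0 returns 20
    H1 returns (20, 4)
    H2 returns (20, 4)
    H3 returns [(20, 4)]
  branch[1] choose=1:
    H0 returns 19
    H1 returns (19, 4)
    H2 returns (19, 4)
    H3 returns [(19, 4)]
  branch[2] choose=0:
    H0 returns 18
    H1 returns (18, 4)
    H2 returns (18, 4)
    H3 returns [(18, 4)]
= [(20, 4), (19, 4), (18, 4)]

Answer: [(20, 4), (19, 4), (18, 4)]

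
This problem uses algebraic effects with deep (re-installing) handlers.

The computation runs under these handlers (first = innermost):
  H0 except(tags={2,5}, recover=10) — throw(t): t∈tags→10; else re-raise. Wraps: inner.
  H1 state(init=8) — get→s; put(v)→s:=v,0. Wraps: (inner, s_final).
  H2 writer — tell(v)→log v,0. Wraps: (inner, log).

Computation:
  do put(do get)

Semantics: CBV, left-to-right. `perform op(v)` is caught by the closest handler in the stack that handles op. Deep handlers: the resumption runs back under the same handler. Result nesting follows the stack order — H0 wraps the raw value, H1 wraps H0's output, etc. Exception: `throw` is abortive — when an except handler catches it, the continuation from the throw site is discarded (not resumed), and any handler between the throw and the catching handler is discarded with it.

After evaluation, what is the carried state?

Answer: 8

Evaluation trace:
get @ H1 ⇒ 8
put(8) @ H1 ⇒ s:=8
H0 returns 0
H1 returns (0, 8)
H2 returns ((0, 8), ())
= ((0, 8), ())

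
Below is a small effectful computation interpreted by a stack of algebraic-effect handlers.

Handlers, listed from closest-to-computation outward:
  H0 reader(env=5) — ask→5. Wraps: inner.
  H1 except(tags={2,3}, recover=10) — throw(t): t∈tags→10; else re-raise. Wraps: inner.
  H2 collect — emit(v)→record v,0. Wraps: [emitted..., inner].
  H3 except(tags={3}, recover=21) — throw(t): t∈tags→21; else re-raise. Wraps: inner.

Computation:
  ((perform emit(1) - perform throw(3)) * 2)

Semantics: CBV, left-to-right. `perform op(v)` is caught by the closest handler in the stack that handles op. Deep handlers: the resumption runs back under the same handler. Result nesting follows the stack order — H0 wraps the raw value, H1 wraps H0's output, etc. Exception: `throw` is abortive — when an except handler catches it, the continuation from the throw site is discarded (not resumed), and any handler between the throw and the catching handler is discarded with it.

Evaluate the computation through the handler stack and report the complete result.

Answer: [1, 10]

Working:
emit(1) @ H2 ⇒ out+=1
throw(3) @ H1 caught ⇒ 10
H2 returns [1, 10]
H3 returns [1, 10]
= [1, 10]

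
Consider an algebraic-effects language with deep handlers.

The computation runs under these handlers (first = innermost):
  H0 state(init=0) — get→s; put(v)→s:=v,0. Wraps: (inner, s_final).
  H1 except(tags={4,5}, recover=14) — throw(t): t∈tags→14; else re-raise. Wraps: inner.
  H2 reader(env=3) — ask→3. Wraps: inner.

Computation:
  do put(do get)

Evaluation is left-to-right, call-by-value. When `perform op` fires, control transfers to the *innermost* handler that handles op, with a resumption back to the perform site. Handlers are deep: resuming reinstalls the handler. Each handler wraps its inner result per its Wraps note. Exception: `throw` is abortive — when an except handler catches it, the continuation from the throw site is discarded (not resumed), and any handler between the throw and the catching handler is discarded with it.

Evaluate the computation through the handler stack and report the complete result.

Answer: (0, 0)

Evaluation trace:
get @ H0 ⇒ 0
put(0) @ H0 ⇒ s:=0
H0 returns (0, 0)
H1 returns (0, 0)
H2 returns (0, 0)
= (0, 0)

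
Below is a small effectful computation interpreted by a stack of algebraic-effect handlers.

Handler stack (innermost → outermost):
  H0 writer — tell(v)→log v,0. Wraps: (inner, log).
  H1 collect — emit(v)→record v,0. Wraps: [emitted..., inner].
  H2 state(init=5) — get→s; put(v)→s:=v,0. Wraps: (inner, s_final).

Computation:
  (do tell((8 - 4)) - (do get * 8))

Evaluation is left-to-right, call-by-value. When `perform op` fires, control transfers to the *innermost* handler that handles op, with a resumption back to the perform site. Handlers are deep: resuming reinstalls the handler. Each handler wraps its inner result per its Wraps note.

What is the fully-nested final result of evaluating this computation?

Answer: ([(-40, (4))], 5)

Evaluation trace:
tell(4) @ H0 ⇒ log+=4
get @ H2 ⇒ 5
H0 returns (-40, (4))
H1 returns [(-40, (4))]
H2 returns ([(-40, (4))], 5)
= ([(-40, (4))], 5)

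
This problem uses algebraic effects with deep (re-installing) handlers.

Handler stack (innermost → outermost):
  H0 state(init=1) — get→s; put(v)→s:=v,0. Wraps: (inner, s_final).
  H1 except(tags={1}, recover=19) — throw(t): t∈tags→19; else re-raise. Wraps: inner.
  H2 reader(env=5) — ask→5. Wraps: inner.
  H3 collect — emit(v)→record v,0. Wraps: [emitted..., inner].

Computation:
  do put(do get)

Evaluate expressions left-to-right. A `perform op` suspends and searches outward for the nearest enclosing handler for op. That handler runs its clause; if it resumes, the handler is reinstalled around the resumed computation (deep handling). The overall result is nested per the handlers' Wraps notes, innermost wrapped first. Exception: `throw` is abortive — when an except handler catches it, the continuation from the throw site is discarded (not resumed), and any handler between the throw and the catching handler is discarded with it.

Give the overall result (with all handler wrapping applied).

Step-by-step:
get @ H0 ⇒ 1
put(1) @ H0 ⇒ s:=1
H0 returns (0, 1)
H1 returns (0, 1)
H2 returns (0, 1)
H3 returns [(0, 1)]
= [(0, 1)]

Answer: [(0, 1)]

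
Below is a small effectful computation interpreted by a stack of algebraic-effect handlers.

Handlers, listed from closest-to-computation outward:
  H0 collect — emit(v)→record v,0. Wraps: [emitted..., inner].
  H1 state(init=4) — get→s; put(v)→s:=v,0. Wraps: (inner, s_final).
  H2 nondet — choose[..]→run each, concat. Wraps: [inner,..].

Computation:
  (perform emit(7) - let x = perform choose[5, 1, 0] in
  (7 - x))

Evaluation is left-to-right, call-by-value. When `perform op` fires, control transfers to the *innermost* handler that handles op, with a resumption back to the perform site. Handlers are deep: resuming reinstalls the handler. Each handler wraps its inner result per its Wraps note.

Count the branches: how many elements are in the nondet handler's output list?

Answer: 3

Evaluation trace:
emit(7) @ H0 ⇒ out+=7
choose[5, 1, 0] @ H2
  branch[0] choose=5:
    H0 returns [7, -2]
    H1 returns ([7, -2], 4)
    H2 returns [([7, -2], 4)]
  branch[1] choose=1:
    H0 returns [7, -6]
    H1 returns ([7, -6], 4)
    H2 returns [([7, -6], 4)]
  branch[2] choose=0:
    H0 returns [7, -7]
    H1 returns ([7, -7], 4)
    H2 returns [([7, -7], 4)]
= [([7, -2], 4), ([7, -6], 4), ([7, -7], 4)]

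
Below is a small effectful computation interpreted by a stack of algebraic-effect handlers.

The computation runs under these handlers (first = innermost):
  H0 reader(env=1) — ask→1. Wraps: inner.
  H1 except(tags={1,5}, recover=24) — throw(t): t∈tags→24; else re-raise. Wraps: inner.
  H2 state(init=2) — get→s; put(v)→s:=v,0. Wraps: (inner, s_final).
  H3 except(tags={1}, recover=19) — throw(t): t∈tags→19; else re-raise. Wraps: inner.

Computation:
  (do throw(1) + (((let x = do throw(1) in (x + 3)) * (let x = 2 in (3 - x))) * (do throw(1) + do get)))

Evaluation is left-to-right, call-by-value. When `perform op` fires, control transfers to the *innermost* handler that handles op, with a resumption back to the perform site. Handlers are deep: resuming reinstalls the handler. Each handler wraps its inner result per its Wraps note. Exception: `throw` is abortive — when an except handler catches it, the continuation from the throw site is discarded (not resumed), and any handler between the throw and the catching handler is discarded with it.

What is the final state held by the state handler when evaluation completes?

Answer: 2

Step-by-step:
throw(1) @ H1 caught ⇒ 24
H2 returns (24, 2)
H3 returns (24, 2)
= (24, 2)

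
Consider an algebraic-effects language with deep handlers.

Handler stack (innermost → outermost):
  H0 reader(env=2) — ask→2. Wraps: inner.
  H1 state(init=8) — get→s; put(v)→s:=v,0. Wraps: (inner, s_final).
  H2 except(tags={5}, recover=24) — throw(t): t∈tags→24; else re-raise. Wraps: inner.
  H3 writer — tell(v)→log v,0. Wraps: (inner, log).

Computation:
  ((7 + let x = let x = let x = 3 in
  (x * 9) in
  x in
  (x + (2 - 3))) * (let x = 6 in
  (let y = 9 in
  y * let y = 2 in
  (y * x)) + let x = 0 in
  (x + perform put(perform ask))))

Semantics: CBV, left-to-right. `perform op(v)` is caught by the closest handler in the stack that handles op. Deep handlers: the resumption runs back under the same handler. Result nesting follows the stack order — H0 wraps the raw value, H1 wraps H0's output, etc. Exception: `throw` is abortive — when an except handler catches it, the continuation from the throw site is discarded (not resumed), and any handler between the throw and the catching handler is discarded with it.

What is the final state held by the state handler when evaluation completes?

Step-by-step:
ask @ H0 ⇒ 2
put(2) @ H1 ⇒ s:=2
H0 returns 3564
H1 returns (3564, 2)
H2 returns (3564, 2)
H3 returns ((3564, 2), ())
= ((3564, 2), ())

Answer: 2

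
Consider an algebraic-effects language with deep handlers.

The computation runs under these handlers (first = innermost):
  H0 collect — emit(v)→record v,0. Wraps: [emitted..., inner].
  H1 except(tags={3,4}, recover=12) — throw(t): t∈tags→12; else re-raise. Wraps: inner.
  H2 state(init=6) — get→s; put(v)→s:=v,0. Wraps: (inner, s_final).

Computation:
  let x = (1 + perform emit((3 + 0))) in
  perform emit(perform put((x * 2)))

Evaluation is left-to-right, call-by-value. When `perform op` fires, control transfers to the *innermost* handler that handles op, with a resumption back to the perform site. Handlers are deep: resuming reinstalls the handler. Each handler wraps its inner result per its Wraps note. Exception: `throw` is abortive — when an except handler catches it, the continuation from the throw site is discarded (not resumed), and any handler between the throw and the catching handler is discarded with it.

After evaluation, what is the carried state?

Step-by-step:
emit(3) @ H0 ⇒ out+=3
put(2) @ H2 ⇒ s:=2
emit(0) @ H0 ⇒ out+=0
H0 returns [3, 0, 0]
H1 returns [3, 0, 0]
H2 returns ([3, 0, 0], 2)
= ([3, 0, 0], 2)

Answer: 2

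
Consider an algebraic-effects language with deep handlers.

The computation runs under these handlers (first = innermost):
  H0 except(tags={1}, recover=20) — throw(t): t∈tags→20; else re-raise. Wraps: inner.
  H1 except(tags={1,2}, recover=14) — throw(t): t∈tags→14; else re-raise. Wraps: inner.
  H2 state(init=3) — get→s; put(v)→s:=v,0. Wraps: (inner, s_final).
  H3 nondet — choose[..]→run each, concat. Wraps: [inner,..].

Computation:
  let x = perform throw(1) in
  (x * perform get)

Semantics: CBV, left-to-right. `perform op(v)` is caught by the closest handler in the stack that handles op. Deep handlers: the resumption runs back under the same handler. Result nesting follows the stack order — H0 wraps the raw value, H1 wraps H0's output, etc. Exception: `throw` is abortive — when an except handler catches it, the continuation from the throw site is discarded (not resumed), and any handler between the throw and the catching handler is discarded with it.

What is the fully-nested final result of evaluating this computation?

Working:
throw(1) @ H0 caught ⇒ 20
H1 returns 20
H2 returns (20, 3)
H3 returns [(20, 3)]
= [(20, 3)]

Answer: [(20, 3)]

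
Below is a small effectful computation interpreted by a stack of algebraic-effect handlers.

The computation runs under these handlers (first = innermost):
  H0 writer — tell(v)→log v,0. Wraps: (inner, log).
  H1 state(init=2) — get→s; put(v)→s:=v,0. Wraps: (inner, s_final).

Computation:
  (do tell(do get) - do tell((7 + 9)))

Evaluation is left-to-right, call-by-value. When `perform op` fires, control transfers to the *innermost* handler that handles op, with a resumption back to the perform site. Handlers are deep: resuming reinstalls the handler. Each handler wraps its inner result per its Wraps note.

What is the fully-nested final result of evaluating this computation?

Answer: ((0, (2, 16)), 2)

Step-by-step:
get @ H1 ⇒ 2
tell(2) @ H0 ⇒ log+=2
tell(16) @ H0 ⇒ log+=16
H0 returns (0, (2, 16))
H1 returns ((0, (2, 16)), 2)
= ((0, (2, 16)), 2)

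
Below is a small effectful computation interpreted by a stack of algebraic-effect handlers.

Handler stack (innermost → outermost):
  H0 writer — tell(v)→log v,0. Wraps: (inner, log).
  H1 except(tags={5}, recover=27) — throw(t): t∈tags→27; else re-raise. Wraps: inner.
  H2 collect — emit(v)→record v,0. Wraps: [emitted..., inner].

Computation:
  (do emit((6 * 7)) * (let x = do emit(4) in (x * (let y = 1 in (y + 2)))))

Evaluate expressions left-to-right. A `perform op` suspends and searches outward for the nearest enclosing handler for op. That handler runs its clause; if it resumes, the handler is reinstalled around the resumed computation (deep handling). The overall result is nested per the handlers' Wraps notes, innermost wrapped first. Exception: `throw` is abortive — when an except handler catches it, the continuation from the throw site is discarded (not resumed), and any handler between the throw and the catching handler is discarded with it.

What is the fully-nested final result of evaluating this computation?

Step-by-step:
emit(42) @ H2 ⇒ out+=42
emit(4) @ H2 ⇒ out+=4
H0 returns (0, ())
H1 returns (0, ())
H2 returns [42, 4, (0, ())]
= [42, 4, (0, ())]

Answer: [42, 4, (0, ())]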